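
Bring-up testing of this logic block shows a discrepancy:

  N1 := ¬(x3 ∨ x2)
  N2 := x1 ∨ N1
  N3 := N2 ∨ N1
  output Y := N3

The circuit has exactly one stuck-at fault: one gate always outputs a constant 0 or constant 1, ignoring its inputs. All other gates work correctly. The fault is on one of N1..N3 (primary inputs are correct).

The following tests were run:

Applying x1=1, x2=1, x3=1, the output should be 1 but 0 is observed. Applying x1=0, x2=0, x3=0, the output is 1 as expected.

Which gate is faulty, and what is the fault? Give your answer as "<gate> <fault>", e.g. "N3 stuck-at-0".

N2 stuck-at-0

Fault-free values for test 1 (x1=1, x2=1, x3=1): N1=0, N2=1, N3=1, giving Y=1. Observed 0.
Test 1: faults giving observed 0 are {N2 stuck-at-0, N3 stuck-at-0}.
Test 2 (x1=0, x2=0, x3=0): fault-free N1=1, N2=1, N3=1 → 1; observed 1. Eliminates N3 stuck-at-0.
Only N2 stuck-at-0 is consistent with every test.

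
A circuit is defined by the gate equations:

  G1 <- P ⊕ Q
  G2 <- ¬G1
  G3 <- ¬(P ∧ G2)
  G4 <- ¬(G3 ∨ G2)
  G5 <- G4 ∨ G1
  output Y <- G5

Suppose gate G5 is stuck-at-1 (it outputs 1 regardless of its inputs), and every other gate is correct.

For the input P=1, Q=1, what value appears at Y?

Propagate with G5 forced: G1=0, G2=1, G3=0, G4=0, G5=1 [stuck-at-1].
So Y = 1. (Without the fault it would be 0.)

1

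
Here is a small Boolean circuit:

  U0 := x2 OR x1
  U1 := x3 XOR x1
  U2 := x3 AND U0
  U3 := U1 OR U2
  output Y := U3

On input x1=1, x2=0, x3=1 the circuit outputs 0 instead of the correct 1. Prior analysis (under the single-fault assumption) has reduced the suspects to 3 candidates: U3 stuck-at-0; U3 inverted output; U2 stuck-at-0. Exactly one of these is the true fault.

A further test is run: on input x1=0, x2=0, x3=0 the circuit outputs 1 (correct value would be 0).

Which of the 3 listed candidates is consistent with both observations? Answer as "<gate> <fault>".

U3 inverted output

Evaluate each candidate on input x1=0, x2=0, x3=0:
  U3 stuck-at-0: U0=0, U1=0, U2=0, U3=0 [stuck-at-0] → 0 — eliminated
  U3 inverted output: U0=0, U1=0, U2=0, U3=1 [inverted output] → 1 — matches
  U2 stuck-at-0: U0=0, U1=0, U2=0 [stuck-at-0], U3=0 → 0 — eliminated
Only U3 inverted output reproduces the observed 1.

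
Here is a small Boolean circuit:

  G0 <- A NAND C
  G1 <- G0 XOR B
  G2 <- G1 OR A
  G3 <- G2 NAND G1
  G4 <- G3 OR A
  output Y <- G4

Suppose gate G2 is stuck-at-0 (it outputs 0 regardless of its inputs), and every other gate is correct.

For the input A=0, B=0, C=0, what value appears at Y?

1

Propagate with G2 forced: G0=1, G1=1, G2=0 [stuck-at-0], G3=1, G4=1.
So Y = 1. (Without the fault it would be 0.)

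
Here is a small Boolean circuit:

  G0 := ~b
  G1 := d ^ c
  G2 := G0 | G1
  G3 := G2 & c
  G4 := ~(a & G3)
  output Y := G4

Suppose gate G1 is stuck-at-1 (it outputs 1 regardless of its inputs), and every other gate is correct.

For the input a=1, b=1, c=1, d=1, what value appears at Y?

Propagate with G1 forced: G0=0, G1=1 [stuck-at-1], G2=1, G3=1, G4=0.
So Y = 0. (Without the fault it would be 1.)

0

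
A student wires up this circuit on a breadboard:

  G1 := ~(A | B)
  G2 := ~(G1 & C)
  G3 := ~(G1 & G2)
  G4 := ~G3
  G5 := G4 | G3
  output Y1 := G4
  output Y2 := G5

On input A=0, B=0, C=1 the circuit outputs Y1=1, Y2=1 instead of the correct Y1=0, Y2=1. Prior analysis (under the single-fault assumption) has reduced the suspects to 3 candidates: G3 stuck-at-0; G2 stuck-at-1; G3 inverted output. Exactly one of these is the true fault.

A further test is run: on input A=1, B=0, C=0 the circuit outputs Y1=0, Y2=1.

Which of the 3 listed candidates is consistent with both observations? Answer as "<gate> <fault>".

Evaluate each candidate on input A=1, B=0, C=0:
  G3 stuck-at-0: G1=0, G2=1, G3=0 [stuck-at-0], G4=1, G5=1 → Y1=1, Y2=1 — eliminated
  G2 stuck-at-1: G1=0, G2=1 [stuck-at-1], G3=1, G4=0, G5=1 → Y1=0, Y2=1 — matches
  G3 inverted output: G1=0, G2=1, G3=0 [inverted output], G4=1, G5=1 → Y1=1, Y2=1 — eliminated
Only G2 stuck-at-1 reproduces the observed Y1=0, Y2=1.

G2 stuck-at-1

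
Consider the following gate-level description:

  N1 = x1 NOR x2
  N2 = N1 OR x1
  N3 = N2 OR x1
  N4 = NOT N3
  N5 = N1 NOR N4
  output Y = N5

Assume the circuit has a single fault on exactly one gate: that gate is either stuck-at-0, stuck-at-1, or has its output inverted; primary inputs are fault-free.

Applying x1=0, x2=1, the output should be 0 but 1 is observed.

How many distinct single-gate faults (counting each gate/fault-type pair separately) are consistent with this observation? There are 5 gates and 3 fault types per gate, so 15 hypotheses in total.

8

Fault-free: N1=0, N2=0, N3=0, N4=1, N5=0 → 0. Observed 1.
  N1: none of the 3 fault types match ✗
  N2: stuck-at-1, inverted output ✓; others ✗
  N3: stuck-at-1, inverted output ✓; others ✗
  N4: stuck-at-0, inverted output ✓; others ✗
  N5: stuck-at-1, inverted output ✓; others ✗
Consistent faults: {N2 stuck-at-1, N2 inverted output, N3 stuck-at-1, N3 inverted output, N4 stuck-at-0, N4 inverted output, N5 stuck-at-1, N5 inverted output} — 8 in all.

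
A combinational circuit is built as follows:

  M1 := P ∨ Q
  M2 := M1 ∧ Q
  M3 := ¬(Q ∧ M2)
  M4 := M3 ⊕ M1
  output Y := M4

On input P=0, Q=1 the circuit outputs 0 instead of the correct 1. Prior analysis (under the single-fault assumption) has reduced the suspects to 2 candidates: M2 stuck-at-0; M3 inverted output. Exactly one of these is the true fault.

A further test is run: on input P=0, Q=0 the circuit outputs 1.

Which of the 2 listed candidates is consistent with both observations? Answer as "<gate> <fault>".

M2 stuck-at-0

Evaluate each candidate on input P=0, Q=0:
  M2 stuck-at-0: M1=0, M2=0 [stuck-at-0], M3=1, M4=1 → 1 — matches
  M3 inverted output: M1=0, M2=0, M3=0 [inverted output], M4=0 → 0 — eliminated
Only M2 stuck-at-0 reproduces the observed 1.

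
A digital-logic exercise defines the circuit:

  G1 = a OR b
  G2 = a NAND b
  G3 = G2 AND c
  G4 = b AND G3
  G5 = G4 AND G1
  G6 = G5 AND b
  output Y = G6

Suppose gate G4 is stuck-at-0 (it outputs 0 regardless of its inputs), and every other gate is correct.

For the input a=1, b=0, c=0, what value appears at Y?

0

Propagate with G4 forced: G1=1, G2=1, G3=0, G4=0 [stuck-at-0], G5=0, G6=0.
So Y = 0. (Same as the fault-free value — the fault is masked on this input.)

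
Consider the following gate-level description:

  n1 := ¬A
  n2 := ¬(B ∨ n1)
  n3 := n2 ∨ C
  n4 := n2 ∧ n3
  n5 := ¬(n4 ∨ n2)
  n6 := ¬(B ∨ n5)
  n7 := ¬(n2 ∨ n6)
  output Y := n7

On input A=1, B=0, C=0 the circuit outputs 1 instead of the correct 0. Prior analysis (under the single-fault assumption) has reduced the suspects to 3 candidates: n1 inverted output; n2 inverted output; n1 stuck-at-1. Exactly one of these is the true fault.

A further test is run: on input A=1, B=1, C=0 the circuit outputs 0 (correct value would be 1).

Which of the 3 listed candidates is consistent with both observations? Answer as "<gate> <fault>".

n2 inverted output

Evaluate each candidate on input A=1, B=1, C=0:
  n1 inverted output: n1=1 [inverted output], n2=0, n3=0, n4=0, n5=1, n6=0, n7=1 → 1 — eliminated
  n2 inverted output: n1=0, n2=1 [inverted output], n3=1, n4=1, n5=0, n6=0, n7=0 → 0 — matches
  n1 stuck-at-1: n1=1 [stuck-at-1], n2=0, n3=0, n4=0, n5=1, n6=0, n7=1 → 1 — eliminated
Only n2 inverted output reproduces the observed 0.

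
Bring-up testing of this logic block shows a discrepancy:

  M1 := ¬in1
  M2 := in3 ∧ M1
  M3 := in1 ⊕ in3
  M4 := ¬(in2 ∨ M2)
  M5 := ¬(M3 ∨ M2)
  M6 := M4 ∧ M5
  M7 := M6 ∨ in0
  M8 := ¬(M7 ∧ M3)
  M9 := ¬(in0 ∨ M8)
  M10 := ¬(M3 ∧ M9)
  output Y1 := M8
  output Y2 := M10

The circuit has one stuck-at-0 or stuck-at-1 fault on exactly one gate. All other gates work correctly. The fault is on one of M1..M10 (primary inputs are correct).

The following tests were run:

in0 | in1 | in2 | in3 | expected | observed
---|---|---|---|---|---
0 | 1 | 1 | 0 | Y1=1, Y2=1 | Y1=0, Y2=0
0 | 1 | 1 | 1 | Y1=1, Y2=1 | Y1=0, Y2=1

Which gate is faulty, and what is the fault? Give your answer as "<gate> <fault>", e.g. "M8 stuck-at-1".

M8 stuck-at-0

Fault-free values for test 1 (in0=0, in1=1, in2=1, in3=0): M1=0, M2=0, M3=1, M4=0, M5=0, M6=0, M7=0, M8=1, M9=0, M10=1, giving Y1=1, Y2=1. Observed Y1=0, Y2=0.
Test 1: faults giving observed Y1=0, Y2=0 are {M6 stuck-at-1, M7 stuck-at-1, M8 stuck-at-0}.
Test 2 (in0=0, in1=1, in2=1, in3=1): fault-free M1=0, M2=0, M3=0, M4=0, M5=1, M6=0, M7=0, M8=1, M9=0, M10=1 → Y1=1, Y2=1; observed Y1=0, Y2=1. Eliminates M6 stuck-at-1, M7 stuck-at-1.
Only M8 stuck-at-0 is consistent with every test.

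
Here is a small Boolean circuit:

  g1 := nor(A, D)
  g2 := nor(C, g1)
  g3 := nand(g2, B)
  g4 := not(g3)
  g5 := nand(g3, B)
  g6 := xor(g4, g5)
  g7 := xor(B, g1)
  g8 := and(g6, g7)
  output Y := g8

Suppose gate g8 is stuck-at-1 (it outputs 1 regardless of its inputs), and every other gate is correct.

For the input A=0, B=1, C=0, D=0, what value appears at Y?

Propagate with g8 forced: g1=1, g2=0, g3=1, g4=0, g5=0, g6=0, g7=0, g8=1 [stuck-at-1].
So Y = 1. (Without the fault it would be 0.)

1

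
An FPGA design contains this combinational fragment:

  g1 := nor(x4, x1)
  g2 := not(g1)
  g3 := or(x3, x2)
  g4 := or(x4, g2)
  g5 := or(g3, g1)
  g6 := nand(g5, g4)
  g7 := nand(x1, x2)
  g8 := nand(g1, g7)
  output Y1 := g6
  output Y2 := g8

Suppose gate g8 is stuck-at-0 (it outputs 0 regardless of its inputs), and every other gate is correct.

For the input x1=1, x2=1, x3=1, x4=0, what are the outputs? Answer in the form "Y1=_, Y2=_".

Y1=0, Y2=0

Propagate with g8 forced: g1=0, g2=1, g3=1, g4=1, g5=1, g6=0, g7=0, g8=0 [stuck-at-0].
So the outputs are Y1=0, Y2=0. (Without the fault they would be Y1=0, Y2=1.)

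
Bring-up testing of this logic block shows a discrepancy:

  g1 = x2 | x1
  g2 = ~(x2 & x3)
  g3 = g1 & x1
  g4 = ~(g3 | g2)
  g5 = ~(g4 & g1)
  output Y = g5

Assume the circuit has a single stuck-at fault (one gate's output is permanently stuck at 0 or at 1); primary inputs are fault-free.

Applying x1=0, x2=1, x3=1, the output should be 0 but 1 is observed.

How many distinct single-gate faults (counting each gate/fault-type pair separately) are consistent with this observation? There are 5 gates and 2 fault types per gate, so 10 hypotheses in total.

5

Fault-free: g1=1, g2=0, g3=0, g4=1, g5=0 → 0. Observed 1.
  g1 stuck-at-0: output 1 ✓
  g1 stuck-at-1: output 0 ✗
  g2 stuck-at-0: output 0 ✗
  g2 stuck-at-1: output 1 ✓
  g3 stuck-at-0: output 0 ✗
  g3 stuck-at-1: output 1 ✓
  g4 stuck-at-0: output 1 ✓
  g4 stuck-at-1: output 0 ✗
  g5 stuck-at-0: output 0 ✗
  g5 stuck-at-1: output 1 ✓
Consistent faults: {g1 stuck-at-0, g2 stuck-at-1, g3 stuck-at-1, g4 stuck-at-0, g5 stuck-at-1} — 5 in all.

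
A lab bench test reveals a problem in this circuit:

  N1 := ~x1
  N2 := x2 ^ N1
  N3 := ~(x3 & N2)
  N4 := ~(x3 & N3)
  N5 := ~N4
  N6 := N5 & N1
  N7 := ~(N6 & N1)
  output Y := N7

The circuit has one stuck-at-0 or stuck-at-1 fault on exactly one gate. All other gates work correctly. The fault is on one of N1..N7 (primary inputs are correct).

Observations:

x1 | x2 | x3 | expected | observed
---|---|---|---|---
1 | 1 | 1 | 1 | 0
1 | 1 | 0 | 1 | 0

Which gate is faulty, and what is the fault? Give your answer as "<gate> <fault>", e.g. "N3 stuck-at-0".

Fault-free values for test 1 (x1=1, x2=1, x3=1): N1=0, N2=1, N3=0, N4=1, N5=0, N6=0, N7=1, giving Y=1. Observed 0.
Test 1: faults giving observed 0 are {N1 stuck-at-1, N7 stuck-at-0}.
Test 2 (x1=1, x2=1, x3=0): fault-free N1=0, N2=1, N3=1, N4=1, N5=0, N6=0, N7=1 → 1; observed 0. Eliminates N1 stuck-at-1.
Only N7 stuck-at-0 is consistent with every test.

N7 stuck-at-0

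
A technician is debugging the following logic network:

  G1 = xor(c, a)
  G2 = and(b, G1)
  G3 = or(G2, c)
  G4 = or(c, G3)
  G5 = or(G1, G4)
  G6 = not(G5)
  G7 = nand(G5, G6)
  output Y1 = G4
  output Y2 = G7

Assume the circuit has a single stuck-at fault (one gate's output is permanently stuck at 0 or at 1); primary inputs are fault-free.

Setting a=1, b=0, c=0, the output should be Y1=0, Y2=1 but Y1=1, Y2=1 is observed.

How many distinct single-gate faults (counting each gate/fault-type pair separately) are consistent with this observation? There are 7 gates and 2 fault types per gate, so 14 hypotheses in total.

3

Fault-free: G1=1, G2=0, G3=0, G4=0, G5=1, G6=0, G7=1 → Y1=0, Y2=1. Observed Y1=1, Y2=1.
  G1 stuck-at-0: output Y1=0, Y2=1 ✗
  G1 stuck-at-1: output Y1=0, Y2=1 ✗
  G2 stuck-at-0: output Y1=0, Y2=1 ✗
  G2 stuck-at-1: output Y1=1, Y2=1 ✓
  G3 stuck-at-0: output Y1=0, Y2=1 ✗
  G3 stuck-at-1: output Y1=1, Y2=1 ✓
  G4 stuck-at-0: output Y1=0, Y2=1 ✗
  G4 stuck-at-1: output Y1=1, Y2=1 ✓
  G5 stuck-at-0: output Y1=0, Y2=1 ✗
  G5 stuck-at-1: output Y1=0, Y2=1 ✗
  G6 stuck-at-0: output Y1=0, Y2=1 ✗
  G6 stuck-at-1: output Y1=0, Y2=0 ✗
  G7 stuck-at-0: output Y1=0, Y2=0 ✗
  G7 stuck-at-1: output Y1=0, Y2=1 ✗
Consistent faults: {G2 stuck-at-1, G3 stuck-at-1, G4 stuck-at-1} — 3 in all.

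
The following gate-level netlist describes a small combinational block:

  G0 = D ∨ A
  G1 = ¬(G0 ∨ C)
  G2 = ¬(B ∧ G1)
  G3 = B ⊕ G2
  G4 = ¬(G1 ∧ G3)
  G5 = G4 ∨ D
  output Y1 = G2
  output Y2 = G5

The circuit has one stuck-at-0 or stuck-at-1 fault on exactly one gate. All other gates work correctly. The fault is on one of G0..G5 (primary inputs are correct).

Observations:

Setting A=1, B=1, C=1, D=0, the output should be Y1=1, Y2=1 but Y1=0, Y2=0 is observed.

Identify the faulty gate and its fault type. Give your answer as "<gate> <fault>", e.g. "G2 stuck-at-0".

G1 stuck-at-1

Fault-free values for test 1 (A=1, B=1, C=1, D=0): G0=1, G1=0, G2=1, G3=0, G4=1, G5=1, giving Y1=1, Y2=1. Observed Y1=0, Y2=0.
Test 1: faults giving observed Y1=0, Y2=0 are {G1 stuck-at-1}.
Only G1 stuck-at-1 is consistent with every test.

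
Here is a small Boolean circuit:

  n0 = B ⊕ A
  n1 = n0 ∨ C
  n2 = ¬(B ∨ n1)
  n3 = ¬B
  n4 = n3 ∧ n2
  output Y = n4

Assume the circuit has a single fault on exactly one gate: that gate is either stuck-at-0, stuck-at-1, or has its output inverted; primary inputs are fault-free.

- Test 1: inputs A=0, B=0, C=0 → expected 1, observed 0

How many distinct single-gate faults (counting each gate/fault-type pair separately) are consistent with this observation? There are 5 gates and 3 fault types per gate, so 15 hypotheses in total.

10

Fault-free: n0=0, n1=0, n2=1, n3=1, n4=1 → 1. Observed 0.
  n0: stuck-at-1, inverted output ✓; others ✗
  n1: stuck-at-1, inverted output ✓; others ✗
  n2: stuck-at-0, inverted output ✓; others ✗
  n3: stuck-at-0, inverted output ✓; others ✗
  n4: stuck-at-0, inverted output ✓; others ✗
Consistent faults: {n0 stuck-at-1, n0 inverted output, n1 stuck-at-1, n1 inverted output, n2 stuck-at-0, n2 inverted output, n3 stuck-at-0, n3 inverted output, n4 stuck-at-0, n4 inverted output} — 10 in all.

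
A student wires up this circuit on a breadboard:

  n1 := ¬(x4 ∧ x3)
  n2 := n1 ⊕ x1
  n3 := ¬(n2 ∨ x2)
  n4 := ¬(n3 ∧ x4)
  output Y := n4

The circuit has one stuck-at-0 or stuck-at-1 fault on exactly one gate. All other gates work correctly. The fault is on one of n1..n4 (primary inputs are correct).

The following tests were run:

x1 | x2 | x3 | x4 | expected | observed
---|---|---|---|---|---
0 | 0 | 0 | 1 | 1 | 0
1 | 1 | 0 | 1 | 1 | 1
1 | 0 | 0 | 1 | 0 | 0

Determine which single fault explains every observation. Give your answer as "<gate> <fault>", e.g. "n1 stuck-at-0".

n2 stuck-at-0

Fault-free values for test 1 (x1=0, x2=0, x3=0, x4=1): n1=1, n2=1, n3=0, n4=1, giving Y=1. Observed 0.
Test 1: faults giving observed 0 are {n1 stuck-at-0, n2 stuck-at-0, n3 stuck-at-1, n4 stuck-at-0}.
Test 2 (x1=1, x2=1, x3=0, x4=1): fault-free n1=1, n2=0, n3=0, n4=1 → 1; observed 1. Eliminates n3 stuck-at-1, n4 stuck-at-0.
Test 3 (x1=1, x2=0, x3=0, x4=1): fault-free n1=1, n2=0, n3=1, n4=0 → 0; observed 0. Eliminates n1 stuck-at-0.
Only n2 stuck-at-0 is consistent with every test.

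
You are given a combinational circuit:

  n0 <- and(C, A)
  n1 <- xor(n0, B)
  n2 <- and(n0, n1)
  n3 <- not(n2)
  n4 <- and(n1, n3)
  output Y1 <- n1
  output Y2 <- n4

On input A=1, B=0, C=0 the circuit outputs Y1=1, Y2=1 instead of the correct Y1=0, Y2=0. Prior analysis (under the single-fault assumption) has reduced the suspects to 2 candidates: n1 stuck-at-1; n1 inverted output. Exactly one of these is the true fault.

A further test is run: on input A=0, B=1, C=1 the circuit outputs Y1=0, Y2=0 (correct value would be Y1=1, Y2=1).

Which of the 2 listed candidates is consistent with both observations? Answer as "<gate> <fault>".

Evaluate each candidate on input A=0, B=1, C=1:
  n1 stuck-at-1: n0=0, n1=1 [stuck-at-1], n2=0, n3=1, n4=1 → Y1=1, Y2=1 — eliminated
  n1 inverted output: n0=0, n1=0 [inverted output], n2=0, n3=1, n4=0 → Y1=0, Y2=0 — matches
Only n1 inverted output reproduces the observed Y1=0, Y2=0.

n1 inverted output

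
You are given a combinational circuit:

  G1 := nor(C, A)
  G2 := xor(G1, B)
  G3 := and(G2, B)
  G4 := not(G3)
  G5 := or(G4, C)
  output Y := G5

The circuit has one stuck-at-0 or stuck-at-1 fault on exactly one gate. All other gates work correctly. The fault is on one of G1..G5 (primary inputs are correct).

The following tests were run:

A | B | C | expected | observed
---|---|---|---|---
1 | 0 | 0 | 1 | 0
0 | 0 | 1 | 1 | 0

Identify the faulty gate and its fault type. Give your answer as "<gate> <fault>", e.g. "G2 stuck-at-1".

G5 stuck-at-0

Fault-free values for test 1 (A=1, B=0, C=0): G1=0, G2=0, G3=0, G4=1, G5=1, giving Y=1. Observed 0.
Test 1: faults giving observed 0 are {G3 stuck-at-1, G4 stuck-at-0, G5 stuck-at-0}.
Test 2 (A=0, B=0, C=1): fault-free G1=0, G2=0, G3=0, G4=1, G5=1 → 1; observed 0. Eliminates G3 stuck-at-1, G4 stuck-at-0.
Only G5 stuck-at-0 is consistent with every test.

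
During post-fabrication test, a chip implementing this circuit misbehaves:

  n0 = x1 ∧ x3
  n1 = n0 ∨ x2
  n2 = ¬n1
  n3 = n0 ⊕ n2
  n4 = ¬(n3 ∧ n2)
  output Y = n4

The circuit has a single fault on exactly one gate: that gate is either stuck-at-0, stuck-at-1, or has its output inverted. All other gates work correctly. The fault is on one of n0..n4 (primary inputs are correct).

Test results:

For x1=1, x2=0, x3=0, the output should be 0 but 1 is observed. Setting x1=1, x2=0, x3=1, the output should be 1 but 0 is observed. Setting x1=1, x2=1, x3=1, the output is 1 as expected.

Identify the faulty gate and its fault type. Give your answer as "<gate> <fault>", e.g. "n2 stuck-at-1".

Fault-free values for test 1 (x1=1, x2=0, x3=0): n0=0, n1=0, n2=1, n3=1, n4=0, giving Y=0. Observed 1.
Test 1: faults giving observed 1 are {n0 stuck-at-1, n0 inverted output, n1 stuck-at-1, n1 inverted output, n2 stuck-at-0, n2 inverted output, n3 stuck-at-0, n3 inverted output, n4 stuck-at-1, n4 inverted output}.
Test 2 (x1=1, x2=0, x3=1): fault-free n0=1, n1=1, n2=0, n3=1, n4=1 → 1; observed 0. Eliminates n0 stuck-at-1, n1 stuck-at-1, n1 inverted output, n2 stuck-at-0, n2 inverted output, n3 stuck-at-0, n3 inverted output, n4 stuck-at-1.
Test 3 (x1=1, x2=1, x3=1): fault-free n0=1, n1=1, n2=0, n3=1, n4=1 → 1; observed 1. Eliminates n4 inverted output.
Only n0 inverted output is consistent with every test.

n0 inverted output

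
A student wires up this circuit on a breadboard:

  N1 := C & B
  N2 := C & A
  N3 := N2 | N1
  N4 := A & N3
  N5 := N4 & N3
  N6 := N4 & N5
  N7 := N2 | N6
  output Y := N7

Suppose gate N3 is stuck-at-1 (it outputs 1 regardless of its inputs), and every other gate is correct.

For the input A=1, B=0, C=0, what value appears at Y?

Propagate with N3 forced: N1=0, N2=0, N3=1 [stuck-at-1], N4=1, N5=1, N6=1, N7=1.
So Y = 1. (Without the fault it would be 0.)

1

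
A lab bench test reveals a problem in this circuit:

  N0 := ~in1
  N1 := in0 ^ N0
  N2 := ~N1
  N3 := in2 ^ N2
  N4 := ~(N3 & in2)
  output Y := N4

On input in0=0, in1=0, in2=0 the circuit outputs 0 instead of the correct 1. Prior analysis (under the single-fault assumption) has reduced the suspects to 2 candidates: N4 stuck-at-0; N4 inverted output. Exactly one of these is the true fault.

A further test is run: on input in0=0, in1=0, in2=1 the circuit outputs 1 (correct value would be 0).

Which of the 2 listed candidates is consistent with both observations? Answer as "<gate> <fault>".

N4 inverted output

Evaluate each candidate on input in0=0, in1=0, in2=1:
  N4 stuck-at-0: N0=1, N1=1, N2=0, N3=1, N4=0 [stuck-at-0] → 0 — eliminated
  N4 inverted output: N0=1, N1=1, N2=0, N3=1, N4=1 [inverted output] → 1 — matches
Only N4 inverted output reproduces the observed 1.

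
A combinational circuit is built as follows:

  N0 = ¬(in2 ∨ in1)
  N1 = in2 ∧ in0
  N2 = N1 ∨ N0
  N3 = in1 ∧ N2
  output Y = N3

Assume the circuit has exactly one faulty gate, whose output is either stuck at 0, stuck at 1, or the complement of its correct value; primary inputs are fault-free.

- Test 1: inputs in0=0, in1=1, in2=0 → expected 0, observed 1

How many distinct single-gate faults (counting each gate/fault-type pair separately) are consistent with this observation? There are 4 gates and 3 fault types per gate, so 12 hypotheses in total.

8

Fault-free: N0=0, N1=0, N2=0, N3=0 → 0. Observed 1.
  N0 stuck-at-0: output 0 ✗
  N0 stuck-at-1: output 1 ✓
  N0 inverted output: output 1 ✓
  N1 stuck-at-0: output 0 ✗
  N1 stuck-at-1: output 1 ✓
  N1 inverted output: output 1 ✓
  N2 stuck-at-0: output 0 ✗
  N2 stuck-at-1: output 1 ✓
  N2 inverted output: output 1 ✓
  N3 stuck-at-0: output 0 ✗
  N3 stuck-at-1: output 1 ✓
  N3 inverted output: output 1 ✓
Consistent faults: {N0 stuck-at-1, N0 inverted output, N1 stuck-at-1, N1 inverted output, N2 stuck-at-1, N2 inverted output, N3 stuck-at-1, N3 inverted output} — 8 in all.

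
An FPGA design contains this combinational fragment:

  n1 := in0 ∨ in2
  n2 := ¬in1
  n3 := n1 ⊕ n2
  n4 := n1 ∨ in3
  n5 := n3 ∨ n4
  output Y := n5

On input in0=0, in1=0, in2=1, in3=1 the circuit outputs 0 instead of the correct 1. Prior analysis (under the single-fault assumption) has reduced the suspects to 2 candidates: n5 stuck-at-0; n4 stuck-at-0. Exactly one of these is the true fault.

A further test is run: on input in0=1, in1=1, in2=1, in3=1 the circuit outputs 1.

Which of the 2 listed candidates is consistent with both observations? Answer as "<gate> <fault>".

Evaluate each candidate on input in0=1, in1=1, in2=1, in3=1:
  n5 stuck-at-0: n1=1, n2=0, n3=1, n4=1, n5=0 [stuck-at-0] → 0 — eliminated
  n4 stuck-at-0: n1=1, n2=0, n3=1, n4=0 [stuck-at-0], n5=1 → 1 — matches
Only n4 stuck-at-0 reproduces the observed 1.

n4 stuck-at-0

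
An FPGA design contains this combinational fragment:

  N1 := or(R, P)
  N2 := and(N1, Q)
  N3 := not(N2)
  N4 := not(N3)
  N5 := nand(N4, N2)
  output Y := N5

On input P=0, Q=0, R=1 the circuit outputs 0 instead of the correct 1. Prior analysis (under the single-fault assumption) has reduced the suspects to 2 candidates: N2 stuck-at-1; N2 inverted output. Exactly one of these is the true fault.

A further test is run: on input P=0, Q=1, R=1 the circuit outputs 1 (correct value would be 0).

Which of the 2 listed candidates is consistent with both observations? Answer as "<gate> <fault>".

N2 inverted output

Evaluate each candidate on input P=0, Q=1, R=1:
  N2 stuck-at-1: N1=1, N2=1 [stuck-at-1], N3=0, N4=1, N5=0 → 0 — eliminated
  N2 inverted output: N1=1, N2=0 [inverted output], N3=1, N4=0, N5=1 → 1 — matches
Only N2 inverted output reproduces the observed 1.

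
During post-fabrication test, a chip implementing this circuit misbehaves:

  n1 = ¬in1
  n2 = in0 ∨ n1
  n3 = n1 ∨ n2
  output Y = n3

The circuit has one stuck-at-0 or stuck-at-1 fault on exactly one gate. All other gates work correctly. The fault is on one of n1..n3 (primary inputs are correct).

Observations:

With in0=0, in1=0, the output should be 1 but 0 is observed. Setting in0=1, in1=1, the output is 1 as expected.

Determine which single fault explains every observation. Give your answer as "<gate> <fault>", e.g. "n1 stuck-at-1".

n1 stuck-at-0

Fault-free values for test 1 (in0=0, in1=0): n1=1, n2=1, n3=1, giving Y=1. Observed 0.
Test 1: faults giving observed 0 are {n1 stuck-at-0, n3 stuck-at-0}.
Test 2 (in0=1, in1=1): fault-free n1=0, n2=1, n3=1 → 1; observed 1. Eliminates n3 stuck-at-0.
Only n1 stuck-at-0 is consistent with every test.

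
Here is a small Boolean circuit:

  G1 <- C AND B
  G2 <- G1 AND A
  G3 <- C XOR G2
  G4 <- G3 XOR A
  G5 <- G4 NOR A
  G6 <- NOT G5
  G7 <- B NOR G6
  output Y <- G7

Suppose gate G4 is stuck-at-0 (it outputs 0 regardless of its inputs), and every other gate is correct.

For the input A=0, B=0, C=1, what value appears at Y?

1

Propagate with G4 forced: G1=0, G2=0, G3=1, G4=0 [stuck-at-0], G5=1, G6=0, G7=1.
So Y = 1. (Without the fault it would be 0.)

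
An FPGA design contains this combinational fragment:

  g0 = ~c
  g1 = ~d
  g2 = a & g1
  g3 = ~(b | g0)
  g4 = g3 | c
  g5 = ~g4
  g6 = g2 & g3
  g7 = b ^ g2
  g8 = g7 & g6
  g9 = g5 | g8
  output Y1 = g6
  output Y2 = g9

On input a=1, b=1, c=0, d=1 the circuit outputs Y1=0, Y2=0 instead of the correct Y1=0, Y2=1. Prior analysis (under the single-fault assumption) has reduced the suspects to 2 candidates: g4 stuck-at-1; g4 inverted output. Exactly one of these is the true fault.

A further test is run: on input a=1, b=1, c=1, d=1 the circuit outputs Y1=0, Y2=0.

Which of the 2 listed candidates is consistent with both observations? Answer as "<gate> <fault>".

g4 stuck-at-1

Evaluate each candidate on input a=1, b=1, c=1, d=1:
  g4 stuck-at-1: g0=0, g1=0, g2=0, g3=0, g4=1 [stuck-at-1], g5=0, g6=0, g7=1, g8=0, g9=0 → Y1=0, Y2=0 — matches
  g4 inverted output: g0=0, g1=0, g2=0, g3=0, g4=0 [inverted output], g5=1, g6=0, g7=1, g8=0, g9=1 → Y1=0, Y2=1 — eliminated
Only g4 stuck-at-1 reproduces the observed Y1=0, Y2=0.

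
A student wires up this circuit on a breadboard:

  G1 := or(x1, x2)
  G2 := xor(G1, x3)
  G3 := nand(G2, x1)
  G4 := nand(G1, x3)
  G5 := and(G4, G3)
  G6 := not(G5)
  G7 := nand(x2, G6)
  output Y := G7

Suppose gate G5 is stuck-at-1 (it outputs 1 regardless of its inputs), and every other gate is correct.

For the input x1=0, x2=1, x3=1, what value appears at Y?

Propagate with G5 forced: G1=1, G2=0, G3=1, G4=0, G5=1 [stuck-at-1], G6=0, G7=1.
So Y = 1. (Without the fault it would be 0.)

1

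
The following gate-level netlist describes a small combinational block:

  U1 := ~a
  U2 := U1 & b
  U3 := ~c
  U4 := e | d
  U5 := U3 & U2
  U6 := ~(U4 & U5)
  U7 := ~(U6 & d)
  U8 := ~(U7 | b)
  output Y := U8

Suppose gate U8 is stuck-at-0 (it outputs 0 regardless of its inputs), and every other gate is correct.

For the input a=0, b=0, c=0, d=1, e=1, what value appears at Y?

0

Propagate with U8 forced: U1=1, U2=0, U3=1, U4=1, U5=0, U6=1, U7=0, U8=0 [stuck-at-0].
So Y = 0. (Without the fault it would be 1.)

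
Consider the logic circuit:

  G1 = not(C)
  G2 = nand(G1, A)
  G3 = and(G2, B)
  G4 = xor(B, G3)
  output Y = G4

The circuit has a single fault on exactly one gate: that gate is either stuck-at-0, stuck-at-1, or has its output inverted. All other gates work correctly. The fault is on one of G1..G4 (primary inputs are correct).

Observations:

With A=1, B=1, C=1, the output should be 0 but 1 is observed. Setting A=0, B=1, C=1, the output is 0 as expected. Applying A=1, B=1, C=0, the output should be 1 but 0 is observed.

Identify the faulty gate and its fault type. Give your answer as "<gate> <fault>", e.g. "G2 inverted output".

G1 inverted output

Fault-free values for test 1 (A=1, B=1, C=1): G1=0, G2=1, G3=1, G4=0, giving Y=0. Observed 1.
Test 1: faults giving observed 1 are {G1 stuck-at-1, G1 inverted output, G2 stuck-at-0, G2 inverted output, G3 stuck-at-0, G3 inverted output, G4 stuck-at-1, G4 inverted output}.
Test 2 (A=0, B=1, C=1): fault-free G1=0, G2=1, G3=1, G4=0 → 0; observed 0. Eliminates G2 stuck-at-0, G2 inverted output, G3 stuck-at-0, G3 inverted output, G4 stuck-at-1, G4 inverted output.
Test 3 (A=1, B=1, C=0): fault-free G1=1, G2=0, G3=0, G4=1 → 1; observed 0. Eliminates G1 stuck-at-1.
Only G1 inverted output is consistent with every test.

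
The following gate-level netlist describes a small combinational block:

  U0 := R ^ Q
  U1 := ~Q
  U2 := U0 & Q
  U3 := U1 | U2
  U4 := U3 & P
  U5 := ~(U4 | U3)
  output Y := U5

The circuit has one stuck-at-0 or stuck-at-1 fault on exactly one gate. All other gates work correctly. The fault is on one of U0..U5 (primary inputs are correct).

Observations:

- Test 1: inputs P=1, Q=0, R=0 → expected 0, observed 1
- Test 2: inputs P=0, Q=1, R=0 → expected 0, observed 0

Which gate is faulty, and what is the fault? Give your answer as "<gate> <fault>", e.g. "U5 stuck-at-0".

U1 stuck-at-0

Fault-free values for test 1 (P=1, Q=0, R=0): U0=0, U1=1, U2=0, U3=1, U4=1, U5=0, giving Y=0. Observed 1.
Test 1: faults giving observed 1 are {U1 stuck-at-0, U3 stuck-at-0, U5 stuck-at-1}.
Test 2 (P=0, Q=1, R=0): fault-free U0=1, U1=0, U2=1, U3=1, U4=0, U5=0 → 0; observed 0. Eliminates U3 stuck-at-0, U5 stuck-at-1.
Only U1 stuck-at-0 is consistent with every test.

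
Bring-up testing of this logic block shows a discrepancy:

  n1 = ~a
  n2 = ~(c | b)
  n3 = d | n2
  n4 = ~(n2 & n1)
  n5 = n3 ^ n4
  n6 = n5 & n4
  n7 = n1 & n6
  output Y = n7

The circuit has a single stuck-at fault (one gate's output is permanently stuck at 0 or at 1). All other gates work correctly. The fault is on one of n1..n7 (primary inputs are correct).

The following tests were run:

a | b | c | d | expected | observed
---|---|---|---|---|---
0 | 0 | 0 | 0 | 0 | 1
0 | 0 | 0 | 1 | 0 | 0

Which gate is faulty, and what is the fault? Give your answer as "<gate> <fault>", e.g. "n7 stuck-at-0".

n2 stuck-at-0

Fault-free values for test 1 (a=0, b=0, c=0, d=0): n1=1, n2=1, n3=1, n4=0, n5=1, n6=0, n7=0, giving Y=0. Observed 1.
Test 1: faults giving observed 1 are {n2 stuck-at-0, n6 stuck-at-1, n7 stuck-at-1}.
Test 2 (a=0, b=0, c=0, d=1): fault-free n1=1, n2=1, n3=1, n4=0, n5=1, n6=0, n7=0 → 0; observed 0. Eliminates n6 stuck-at-1, n7 stuck-at-1.
Only n2 stuck-at-0 is consistent with every test.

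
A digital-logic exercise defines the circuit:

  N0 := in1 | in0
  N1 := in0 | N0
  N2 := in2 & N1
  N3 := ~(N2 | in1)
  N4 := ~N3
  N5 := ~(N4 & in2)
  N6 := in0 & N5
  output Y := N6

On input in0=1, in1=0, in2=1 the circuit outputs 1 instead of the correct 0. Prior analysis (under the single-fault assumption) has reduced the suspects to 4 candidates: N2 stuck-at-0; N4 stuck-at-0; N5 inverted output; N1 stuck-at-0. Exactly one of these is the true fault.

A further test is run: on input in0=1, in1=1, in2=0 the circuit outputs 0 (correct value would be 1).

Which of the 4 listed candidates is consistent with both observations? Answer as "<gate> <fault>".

Evaluate each candidate on input in0=1, in1=1, in2=0:
  N2 stuck-at-0: N0=1, N1=1, N2=0 [stuck-at-0], N3=0, N4=1, N5=1, N6=1 → 1 — eliminated
  N4 stuck-at-0: N0=1, N1=1, N2=0, N3=0, N4=0 [stuck-at-0], N5=1, N6=1 → 1 — eliminated
  N5 inverted output: N0=1, N1=1, N2=0, N3=0, N4=1, N5=0 [inverted output], N6=0 → 0 — matches
  N1 stuck-at-0: N0=1, N1=0 [stuck-at-0], N2=0, N3=0, N4=1, N5=1, N6=1 → 1 — eliminated
Only N5 inverted output reproduces the observed 0.

N5 inverted output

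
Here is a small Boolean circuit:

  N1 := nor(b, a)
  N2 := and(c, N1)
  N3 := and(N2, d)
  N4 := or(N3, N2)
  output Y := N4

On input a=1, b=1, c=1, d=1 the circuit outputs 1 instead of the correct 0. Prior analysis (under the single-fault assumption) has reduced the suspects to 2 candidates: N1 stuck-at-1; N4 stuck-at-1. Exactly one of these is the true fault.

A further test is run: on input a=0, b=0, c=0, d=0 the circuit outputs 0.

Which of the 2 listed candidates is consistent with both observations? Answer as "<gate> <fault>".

N1 stuck-at-1

Evaluate each candidate on input a=0, b=0, c=0, d=0:
  N1 stuck-at-1: N1=1 [stuck-at-1], N2=0, N3=0, N4=0 → 0 — matches
  N4 stuck-at-1: N1=1, N2=0, N3=0, N4=1 [stuck-at-1] → 1 — eliminated
Only N1 stuck-at-1 reproduces the observed 0.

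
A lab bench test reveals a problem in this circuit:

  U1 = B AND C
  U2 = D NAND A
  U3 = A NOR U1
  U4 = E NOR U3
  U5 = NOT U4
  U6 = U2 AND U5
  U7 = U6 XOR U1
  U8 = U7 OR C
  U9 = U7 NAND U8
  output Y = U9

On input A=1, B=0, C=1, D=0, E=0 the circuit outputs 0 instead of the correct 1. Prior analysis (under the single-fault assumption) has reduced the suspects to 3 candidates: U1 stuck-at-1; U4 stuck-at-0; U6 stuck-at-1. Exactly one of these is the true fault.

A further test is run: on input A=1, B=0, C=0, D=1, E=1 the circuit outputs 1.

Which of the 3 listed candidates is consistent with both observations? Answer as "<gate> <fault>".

Evaluate each candidate on input A=1, B=0, C=0, D=1, E=1:
  U1 stuck-at-1: U1=1 [stuck-at-1], U2=0, U3=0, U4=0, U5=1, U6=0, U7=1, U8=1, U9=0 → 0 — eliminated
  U4 stuck-at-0: U1=0, U2=0, U3=0, U4=0 [stuck-at-0], U5=1, U6=0, U7=0, U8=0, U9=1 → 1 — matches
  U6 stuck-at-1: U1=0, U2=0, U3=0, U4=0, U5=1, U6=1 [stuck-at-1], U7=1, U8=1, U9=0 → 0 — eliminated
Only U4 stuck-at-0 reproduces the observed 1.

U4 stuck-at-0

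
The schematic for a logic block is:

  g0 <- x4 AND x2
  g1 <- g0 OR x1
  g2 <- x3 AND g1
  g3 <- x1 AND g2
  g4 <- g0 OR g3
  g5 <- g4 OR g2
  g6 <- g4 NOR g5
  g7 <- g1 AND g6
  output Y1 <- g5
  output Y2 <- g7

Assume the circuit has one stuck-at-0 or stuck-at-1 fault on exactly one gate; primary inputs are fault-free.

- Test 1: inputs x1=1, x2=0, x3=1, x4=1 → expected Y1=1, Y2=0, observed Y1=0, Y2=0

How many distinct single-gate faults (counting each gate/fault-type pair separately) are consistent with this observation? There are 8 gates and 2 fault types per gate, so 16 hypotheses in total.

Fault-free: g0=0, g1=1, g2=1, g3=1, g4=1, g5=1, g6=0, g7=0 → Y1=1, Y2=0. Observed Y1=0, Y2=0.
  g0: none of the 2 fault types match ✗
  g1: stuck-at-0 ✓; others ✗
  g2: none of the 2 fault types match ✗
  g3: none of the 2 fault types match ✗
  g4: none of the 2 fault types match ✗
  g5: stuck-at-0 ✓; others ✗
  g6: none of the 2 fault types match ✗
  g7: none of the 2 fault types match ✗
Consistent faults: {g1 stuck-at-0, g5 stuck-at-0} — 2 in all.

2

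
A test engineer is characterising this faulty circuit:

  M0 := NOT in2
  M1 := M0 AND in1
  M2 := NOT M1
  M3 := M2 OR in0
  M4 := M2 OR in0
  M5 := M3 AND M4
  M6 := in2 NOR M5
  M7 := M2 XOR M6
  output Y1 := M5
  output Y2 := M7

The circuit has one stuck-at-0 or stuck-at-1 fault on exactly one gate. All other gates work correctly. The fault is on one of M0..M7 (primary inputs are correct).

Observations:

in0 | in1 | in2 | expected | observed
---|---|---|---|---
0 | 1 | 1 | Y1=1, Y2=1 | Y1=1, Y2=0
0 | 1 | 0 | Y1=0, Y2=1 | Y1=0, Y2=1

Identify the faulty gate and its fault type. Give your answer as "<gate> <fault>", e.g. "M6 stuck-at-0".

M6 stuck-at-1

Fault-free values for test 1 (in0=0, in1=1, in2=1): M0=0, M1=0, M2=1, M3=1, M4=1, M5=1, M6=0, M7=1, giving Y1=1, Y2=1. Observed Y1=1, Y2=0.
Test 1: faults giving observed Y1=1, Y2=0 are {M6 stuck-at-1, M7 stuck-at-0}.
Test 2 (in0=0, in1=1, in2=0): fault-free M0=1, M1=1, M2=0, M3=0, M4=0, M5=0, M6=1, M7=1 → Y1=0, Y2=1; observed Y1=0, Y2=1. Eliminates M7 stuck-at-0.
Only M6 stuck-at-1 is consistent with every test.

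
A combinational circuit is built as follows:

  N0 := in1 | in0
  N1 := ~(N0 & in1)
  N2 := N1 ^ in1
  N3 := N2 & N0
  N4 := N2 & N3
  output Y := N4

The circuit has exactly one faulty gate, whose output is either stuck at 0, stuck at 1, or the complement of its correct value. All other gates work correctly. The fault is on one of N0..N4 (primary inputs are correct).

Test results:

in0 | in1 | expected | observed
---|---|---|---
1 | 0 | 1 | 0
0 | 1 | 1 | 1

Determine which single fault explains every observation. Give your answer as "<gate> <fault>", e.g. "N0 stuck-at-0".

N1 stuck-at-0

Fault-free values for test 1 (in0=1, in1=0): N0=1, N1=1, N2=1, N3=1, N4=1, giving Y=1. Observed 0.
Test 1: faults giving observed 0 are {N0 stuck-at-0, N0 inverted output, N1 stuck-at-0, N1 inverted output, N2 stuck-at-0, N2 inverted output, N3 stuck-at-0, N3 inverted output, N4 stuck-at-0, N4 inverted output}.
Test 2 (in0=0, in1=1): fault-free N0=1, N1=0, N2=1, N3=1, N4=1 → 1; observed 1. Eliminates N0 stuck-at-0, N0 inverted output, N1 inverted output, N2 stuck-at-0, N2 inverted output, N3 stuck-at-0, N3 inverted output, N4 stuck-at-0, N4 inverted output.
Only N1 stuck-at-0 is consistent with every test.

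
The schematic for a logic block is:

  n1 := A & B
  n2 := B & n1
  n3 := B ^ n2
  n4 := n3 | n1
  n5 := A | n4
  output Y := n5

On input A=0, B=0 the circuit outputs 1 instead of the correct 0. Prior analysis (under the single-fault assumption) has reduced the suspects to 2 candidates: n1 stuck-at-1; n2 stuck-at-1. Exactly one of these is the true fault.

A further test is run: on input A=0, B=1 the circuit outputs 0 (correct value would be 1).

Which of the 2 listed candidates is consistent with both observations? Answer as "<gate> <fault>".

n2 stuck-at-1

Evaluate each candidate on input A=0, B=1:
  n1 stuck-at-1: n1=1 [stuck-at-1], n2=1, n3=0, n4=1, n5=1 → 1 — eliminated
  n2 stuck-at-1: n1=0, n2=1 [stuck-at-1], n3=0, n4=0, n5=0 → 0 — matches
Only n2 stuck-at-1 reproduces the observed 0.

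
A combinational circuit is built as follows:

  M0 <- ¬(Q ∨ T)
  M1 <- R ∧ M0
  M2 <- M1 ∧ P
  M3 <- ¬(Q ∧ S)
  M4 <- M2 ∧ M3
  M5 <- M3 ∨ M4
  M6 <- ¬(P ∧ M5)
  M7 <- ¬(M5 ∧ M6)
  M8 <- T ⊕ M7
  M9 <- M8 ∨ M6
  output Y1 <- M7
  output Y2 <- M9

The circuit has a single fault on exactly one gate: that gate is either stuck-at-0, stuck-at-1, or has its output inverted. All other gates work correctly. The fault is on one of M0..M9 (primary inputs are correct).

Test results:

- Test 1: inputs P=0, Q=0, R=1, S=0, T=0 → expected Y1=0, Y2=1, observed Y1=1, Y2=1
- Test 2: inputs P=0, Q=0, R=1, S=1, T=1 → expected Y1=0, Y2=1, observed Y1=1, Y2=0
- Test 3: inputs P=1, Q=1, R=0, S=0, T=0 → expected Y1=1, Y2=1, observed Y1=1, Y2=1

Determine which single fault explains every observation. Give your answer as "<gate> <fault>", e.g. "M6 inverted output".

M6 stuck-at-0

Fault-free values for test 1 (P=0, Q=0, R=1, S=0, T=0): M0=1, M1=1, M2=0, M3=1, M4=0, M5=1, M6=1, M7=0, M8=0, M9=1, giving Y1=0, Y2=1. Observed Y1=1, Y2=1.
Test 1: faults giving observed Y1=1, Y2=1 are {M3 stuck-at-0, M3 inverted output, M5 stuck-at-0, M5 inverted output, M6 stuck-at-0, M6 inverted output, M7 stuck-at-1, M7 inverted output}.
Test 2 (P=0, Q=0, R=1, S=1, T=1): fault-free M0=0, M1=0, M2=0, M3=1, M4=0, M5=1, M6=1, M7=0, M8=1, M9=1 → Y1=0, Y2=1; observed Y1=1, Y2=0. Eliminates M3 stuck-at-0, M3 inverted output, M5 stuck-at-0, M5 inverted output, M7 stuck-at-1, M7 inverted output.
Test 3 (P=1, Q=1, R=0, S=0, T=0): fault-free M0=0, M1=0, M2=0, M3=1, M4=0, M5=1, M6=0, M7=1, M8=1, M9=1 → Y1=1, Y2=1; observed Y1=1, Y2=1. Eliminates M6 inverted output.
Only M6 stuck-at-0 is consistent with every test.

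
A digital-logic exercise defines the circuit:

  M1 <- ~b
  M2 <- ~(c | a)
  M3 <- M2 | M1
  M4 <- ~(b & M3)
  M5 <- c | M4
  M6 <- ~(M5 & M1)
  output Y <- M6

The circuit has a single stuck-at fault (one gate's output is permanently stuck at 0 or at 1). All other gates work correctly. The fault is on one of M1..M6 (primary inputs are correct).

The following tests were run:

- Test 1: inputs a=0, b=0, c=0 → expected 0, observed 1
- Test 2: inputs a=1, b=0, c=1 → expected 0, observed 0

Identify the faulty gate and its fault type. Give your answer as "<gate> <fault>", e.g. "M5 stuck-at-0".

Fault-free values for test 1 (a=0, b=0, c=0): M1=1, M2=1, M3=1, M4=1, M5=1, M6=0, giving Y=0. Observed 1.
Test 1: faults giving observed 1 are {M1 stuck-at-0, M4 stuck-at-0, M5 stuck-at-0, M6 stuck-at-1}.
Test 2 (a=1, b=0, c=1): fault-free M1=1, M2=0, M3=1, M4=1, M5=1, M6=0 → 0; observed 0. Eliminates M1 stuck-at-0, M5 stuck-at-0, M6 stuck-at-1.
Only M4 stuck-at-0 is consistent with every test.

M4 stuck-at-0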